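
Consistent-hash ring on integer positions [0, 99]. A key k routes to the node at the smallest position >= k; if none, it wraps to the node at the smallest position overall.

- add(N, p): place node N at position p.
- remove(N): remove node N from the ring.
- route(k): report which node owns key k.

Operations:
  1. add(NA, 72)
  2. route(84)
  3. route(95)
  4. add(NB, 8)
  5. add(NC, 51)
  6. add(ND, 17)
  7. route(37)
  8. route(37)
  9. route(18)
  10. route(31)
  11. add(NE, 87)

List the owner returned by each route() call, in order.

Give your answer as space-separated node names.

Op 1: add NA@72 -> ring=[72:NA]
Op 2: route key 84: none >= 84, wrap to smallest pos 72 -> NA
Op 3: route key 95: none >= 95, wrap to smallest pos 72 -> NA
Op 4: add NB@8 -> ring=[8:NB,72:NA]
Op 5: add NC@51 -> ring=[8:NB,51:NC,72:NA]
Op 6: add ND@17 -> ring=[8:NB,17:ND,51:NC,72:NA]
Op 7: route key 37: smallest pos >= 37 is 51 -> NC
Op 8: route key 37: smallest pos >= 37 is 51 -> NC
Op 9: route key 18: smallest pos >= 18 is 51 -> NC
Op 10: route key 31: smallest pos >= 31 is 51 -> NC
Op 11: add NE@87 -> ring=[8:NB,17:ND,51:NC,72:NA,87:NE]

Answer: NA NA NC NC NC NC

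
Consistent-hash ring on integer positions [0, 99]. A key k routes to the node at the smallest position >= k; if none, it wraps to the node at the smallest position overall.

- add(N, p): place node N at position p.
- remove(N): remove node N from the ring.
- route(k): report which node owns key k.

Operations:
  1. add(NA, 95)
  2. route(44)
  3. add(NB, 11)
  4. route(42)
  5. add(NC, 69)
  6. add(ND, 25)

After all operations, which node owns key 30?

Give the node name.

Op 1: add NA@95 -> ring=[95:NA]
Op 2: route key 44: smallest pos >= 44 is 95 -> NA
Op 3: add NB@11 -> ring=[11:NB,95:NA]
Op 4: route key 42: smallest pos >= 42 is 95 -> NA
Op 5: add NC@69 -> ring=[11:NB,69:NC,95:NA]
Op 6: add ND@25 -> ring=[11:NB,25:ND,69:NC,95:NA]
Final route key 30: smallest pos >= 30 is 69 -> NC

Answer: NC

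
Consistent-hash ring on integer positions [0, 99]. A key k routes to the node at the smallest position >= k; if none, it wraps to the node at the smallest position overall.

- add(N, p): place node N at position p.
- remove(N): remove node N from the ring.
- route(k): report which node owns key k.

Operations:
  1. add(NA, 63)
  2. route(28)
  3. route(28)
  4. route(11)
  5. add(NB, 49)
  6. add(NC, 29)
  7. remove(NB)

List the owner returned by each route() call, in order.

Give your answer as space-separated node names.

Answer: NA NA NA

Derivation:
Op 1: add NA@63 -> ring=[63:NA]
Op 2: route key 28: smallest pos >= 28 is 63 -> NA
Op 3: route key 28: smallest pos >= 28 is 63 -> NA
Op 4: route key 11: smallest pos >= 11 is 63 -> NA
Op 5: add NB@49 -> ring=[49:NB,63:NA]
Op 6: add NC@29 -> ring=[29:NC,49:NB,63:NA]
Op 7: remove NB -> ring=[29:NC,63:NA]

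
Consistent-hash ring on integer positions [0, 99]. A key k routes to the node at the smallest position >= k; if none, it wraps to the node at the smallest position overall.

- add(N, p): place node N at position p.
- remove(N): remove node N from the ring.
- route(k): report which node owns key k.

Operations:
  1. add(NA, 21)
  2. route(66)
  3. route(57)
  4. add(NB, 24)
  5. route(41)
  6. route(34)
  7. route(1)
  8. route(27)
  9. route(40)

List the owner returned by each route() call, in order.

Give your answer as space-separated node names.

Op 1: add NA@21 -> ring=[21:NA]
Op 2: route key 66: none >= 66, wrap to smallest pos 21 -> NA
Op 3: route key 57: none >= 57, wrap to smallest pos 21 -> NA
Op 4: add NB@24 -> ring=[21:NA,24:NB]
Op 5: route key 41: none >= 41, wrap to smallest pos 21 -> NA
Op 6: route key 34: none >= 34, wrap to smallest pos 21 -> NA
Op 7: route key 1: smallest pos >= 1 is 21 -> NA
Op 8: route key 27: none >= 27, wrap to smallest pos 21 -> NA
Op 9: route key 40: none >= 40, wrap to smallest pos 21 -> NA

Answer: NA NA NA NA NA NA NA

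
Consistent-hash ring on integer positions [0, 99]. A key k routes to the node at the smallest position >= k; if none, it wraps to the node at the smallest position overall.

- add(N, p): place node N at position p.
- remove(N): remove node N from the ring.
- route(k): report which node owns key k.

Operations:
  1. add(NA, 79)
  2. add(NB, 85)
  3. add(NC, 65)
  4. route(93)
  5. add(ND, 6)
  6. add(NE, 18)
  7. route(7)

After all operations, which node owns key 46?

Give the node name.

Op 1: add NA@79 -> ring=[79:NA]
Op 2: add NB@85 -> ring=[79:NA,85:NB]
Op 3: add NC@65 -> ring=[65:NC,79:NA,85:NB]
Op 4: route key 93: none >= 93, wrap to smallest pos 65 -> NC
Op 5: add ND@6 -> ring=[6:ND,65:NC,79:NA,85:NB]
Op 6: add NE@18 -> ring=[6:ND,18:NE,65:NC,79:NA,85:NB]
Op 7: route key 7: smallest pos >= 7 is 18 -> NE
Final route key 46: smallest pos >= 46 is 65 -> NC

Answer: NC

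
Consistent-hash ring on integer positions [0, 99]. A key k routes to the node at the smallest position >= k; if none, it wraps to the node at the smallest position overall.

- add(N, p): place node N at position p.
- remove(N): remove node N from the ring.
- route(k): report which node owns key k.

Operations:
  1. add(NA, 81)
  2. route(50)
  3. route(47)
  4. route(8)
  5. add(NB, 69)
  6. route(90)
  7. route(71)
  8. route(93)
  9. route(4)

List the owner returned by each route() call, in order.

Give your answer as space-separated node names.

Op 1: add NA@81 -> ring=[81:NA]
Op 2: route key 50: smallest pos >= 50 is 81 -> NA
Op 3: route key 47: smallest pos >= 47 is 81 -> NA
Op 4: route key 8: smallest pos >= 8 is 81 -> NA
Op 5: add NB@69 -> ring=[69:NB,81:NA]
Op 6: route key 90: none >= 90, wrap to smallest pos 69 -> NB
Op 7: route key 71: smallest pos >= 71 is 81 -> NA
Op 8: route key 93: none >= 93, wrap to smallest pos 69 -> NB
Op 9: route key 4: smallest pos >= 4 is 69 -> NB

Answer: NA NA NA NB NA NB NB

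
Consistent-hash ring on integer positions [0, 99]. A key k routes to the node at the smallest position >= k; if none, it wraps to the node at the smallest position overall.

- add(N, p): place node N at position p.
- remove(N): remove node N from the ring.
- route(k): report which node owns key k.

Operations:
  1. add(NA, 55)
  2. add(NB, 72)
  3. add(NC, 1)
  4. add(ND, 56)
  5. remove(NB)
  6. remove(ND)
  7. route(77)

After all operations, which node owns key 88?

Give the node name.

Answer: NC

Derivation:
Op 1: add NA@55 -> ring=[55:NA]
Op 2: add NB@72 -> ring=[55:NA,72:NB]
Op 3: add NC@1 -> ring=[1:NC,55:NA,72:NB]
Op 4: add ND@56 -> ring=[1:NC,55:NA,56:ND,72:NB]
Op 5: remove NB -> ring=[1:NC,55:NA,56:ND]
Op 6: remove ND -> ring=[1:NC,55:NA]
Op 7: route key 77: none >= 77, wrap to smallest pos 1 -> NC
Final route key 88: none >= 88, wrap to smallest pos 1 -> NC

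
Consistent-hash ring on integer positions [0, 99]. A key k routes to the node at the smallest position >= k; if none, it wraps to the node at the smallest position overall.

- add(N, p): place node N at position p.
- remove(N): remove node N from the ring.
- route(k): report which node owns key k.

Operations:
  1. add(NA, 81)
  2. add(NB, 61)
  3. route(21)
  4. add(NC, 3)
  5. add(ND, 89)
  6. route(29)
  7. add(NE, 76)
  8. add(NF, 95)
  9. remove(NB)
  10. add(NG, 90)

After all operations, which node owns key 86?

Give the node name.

Op 1: add NA@81 -> ring=[81:NA]
Op 2: add NB@61 -> ring=[61:NB,81:NA]
Op 3: route key 21: smallest pos >= 21 is 61 -> NB
Op 4: add NC@3 -> ring=[3:NC,61:NB,81:NA]
Op 5: add ND@89 -> ring=[3:NC,61:NB,81:NA,89:ND]
Op 6: route key 29: smallest pos >= 29 is 61 -> NB
Op 7: add NE@76 -> ring=[3:NC,61:NB,76:NE,81:NA,89:ND]
Op 8: add NF@95 -> ring=[3:NC,61:NB,76:NE,81:NA,89:ND,95:NF]
Op 9: remove NB -> ring=[3:NC,76:NE,81:NA,89:ND,95:NF]
Op 10: add NG@90 -> ring=[3:NC,76:NE,81:NA,89:ND,90:NG,95:NF]
Final route key 86: smallest pos >= 86 is 89 -> ND

Answer: ND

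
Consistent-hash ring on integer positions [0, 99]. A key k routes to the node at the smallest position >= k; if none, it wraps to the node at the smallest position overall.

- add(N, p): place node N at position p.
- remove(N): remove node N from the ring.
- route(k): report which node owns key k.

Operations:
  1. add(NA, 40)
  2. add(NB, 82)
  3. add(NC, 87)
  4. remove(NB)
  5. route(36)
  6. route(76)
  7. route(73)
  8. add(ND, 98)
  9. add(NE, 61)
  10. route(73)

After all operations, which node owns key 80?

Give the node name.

Answer: NC

Derivation:
Op 1: add NA@40 -> ring=[40:NA]
Op 2: add NB@82 -> ring=[40:NA,82:NB]
Op 3: add NC@87 -> ring=[40:NA,82:NB,87:NC]
Op 4: remove NB -> ring=[40:NA,87:NC]
Op 5: route key 36: smallest pos >= 36 is 40 -> NA
Op 6: route key 76: smallest pos >= 76 is 87 -> NC
Op 7: route key 73: smallest pos >= 73 is 87 -> NC
Op 8: add ND@98 -> ring=[40:NA,87:NC,98:ND]
Op 9: add NE@61 -> ring=[40:NA,61:NE,87:NC,98:ND]
Op 10: route key 73: smallest pos >= 73 is 87 -> NC
Final route key 80: smallest pos >= 80 is 87 -> NC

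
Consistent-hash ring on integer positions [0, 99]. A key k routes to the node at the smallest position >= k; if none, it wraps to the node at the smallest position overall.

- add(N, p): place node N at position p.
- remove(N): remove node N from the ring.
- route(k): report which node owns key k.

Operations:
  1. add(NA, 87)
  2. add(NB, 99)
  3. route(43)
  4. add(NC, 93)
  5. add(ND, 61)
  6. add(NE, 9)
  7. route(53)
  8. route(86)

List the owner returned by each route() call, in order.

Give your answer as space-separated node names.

Answer: NA ND NA

Derivation:
Op 1: add NA@87 -> ring=[87:NA]
Op 2: add NB@99 -> ring=[87:NA,99:NB]
Op 3: route key 43: smallest pos >= 43 is 87 -> NA
Op 4: add NC@93 -> ring=[87:NA,93:NC,99:NB]
Op 5: add ND@61 -> ring=[61:ND,87:NA,93:NC,99:NB]
Op 6: add NE@9 -> ring=[9:NE,61:ND,87:NA,93:NC,99:NB]
Op 7: route key 53: smallest pos >= 53 is 61 -> ND
Op 8: route key 86: smallest pos >= 86 is 87 -> NA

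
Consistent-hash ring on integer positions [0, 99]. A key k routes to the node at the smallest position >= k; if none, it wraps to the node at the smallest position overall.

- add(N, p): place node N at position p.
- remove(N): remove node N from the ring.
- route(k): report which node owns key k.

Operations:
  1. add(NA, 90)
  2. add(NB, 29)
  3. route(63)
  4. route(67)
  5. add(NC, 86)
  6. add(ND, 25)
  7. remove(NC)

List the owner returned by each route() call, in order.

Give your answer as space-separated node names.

Op 1: add NA@90 -> ring=[90:NA]
Op 2: add NB@29 -> ring=[29:NB,90:NA]
Op 3: route key 63: smallest pos >= 63 is 90 -> NA
Op 4: route key 67: smallest pos >= 67 is 90 -> NA
Op 5: add NC@86 -> ring=[29:NB,86:NC,90:NA]
Op 6: add ND@25 -> ring=[25:ND,29:NB,86:NC,90:NA]
Op 7: remove NC -> ring=[25:ND,29:NB,90:NA]

Answer: NA NA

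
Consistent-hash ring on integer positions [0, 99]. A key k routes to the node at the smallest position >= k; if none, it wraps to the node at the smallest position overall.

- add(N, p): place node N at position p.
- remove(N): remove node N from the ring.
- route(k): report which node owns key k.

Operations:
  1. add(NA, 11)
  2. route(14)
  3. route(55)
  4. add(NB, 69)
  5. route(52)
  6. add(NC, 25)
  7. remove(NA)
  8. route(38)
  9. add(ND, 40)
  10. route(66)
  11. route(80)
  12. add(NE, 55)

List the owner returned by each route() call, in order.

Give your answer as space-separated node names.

Answer: NA NA NB NB NB NC

Derivation:
Op 1: add NA@11 -> ring=[11:NA]
Op 2: route key 14: none >= 14, wrap to smallest pos 11 -> NA
Op 3: route key 55: none >= 55, wrap to smallest pos 11 -> NA
Op 4: add NB@69 -> ring=[11:NA,69:NB]
Op 5: route key 52: smallest pos >= 52 is 69 -> NB
Op 6: add NC@25 -> ring=[11:NA,25:NC,69:NB]
Op 7: remove NA -> ring=[25:NC,69:NB]
Op 8: route key 38: smallest pos >= 38 is 69 -> NB
Op 9: add ND@40 -> ring=[25:NC,40:ND,69:NB]
Op 10: route key 66: smallest pos >= 66 is 69 -> NB
Op 11: route key 80: none >= 80, wrap to smallest pos 25 -> NC
Op 12: add NE@55 -> ring=[25:NC,40:ND,55:NE,69:NB]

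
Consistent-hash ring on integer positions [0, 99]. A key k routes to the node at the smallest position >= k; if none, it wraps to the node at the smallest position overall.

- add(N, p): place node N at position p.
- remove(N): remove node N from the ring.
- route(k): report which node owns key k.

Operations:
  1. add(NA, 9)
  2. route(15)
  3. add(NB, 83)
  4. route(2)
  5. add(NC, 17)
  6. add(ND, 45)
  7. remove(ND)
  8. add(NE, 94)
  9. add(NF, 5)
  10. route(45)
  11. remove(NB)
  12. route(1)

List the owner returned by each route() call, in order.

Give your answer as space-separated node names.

Op 1: add NA@9 -> ring=[9:NA]
Op 2: route key 15: none >= 15, wrap to smallest pos 9 -> NA
Op 3: add NB@83 -> ring=[9:NA,83:NB]
Op 4: route key 2: smallest pos >= 2 is 9 -> NA
Op 5: add NC@17 -> ring=[9:NA,17:NC,83:NB]
Op 6: add ND@45 -> ring=[9:NA,17:NC,45:ND,83:NB]
Op 7: remove ND -> ring=[9:NA,17:NC,83:NB]
Op 8: add NE@94 -> ring=[9:NA,17:NC,83:NB,94:NE]
Op 9: add NF@5 -> ring=[5:NF,9:NA,17:NC,83:NB,94:NE]
Op 10: route key 45: smallest pos >= 45 is 83 -> NB
Op 11: remove NB -> ring=[5:NF,9:NA,17:NC,94:NE]
Op 12: route key 1: smallest pos >= 1 is 5 -> NF

Answer: NA NA NB NF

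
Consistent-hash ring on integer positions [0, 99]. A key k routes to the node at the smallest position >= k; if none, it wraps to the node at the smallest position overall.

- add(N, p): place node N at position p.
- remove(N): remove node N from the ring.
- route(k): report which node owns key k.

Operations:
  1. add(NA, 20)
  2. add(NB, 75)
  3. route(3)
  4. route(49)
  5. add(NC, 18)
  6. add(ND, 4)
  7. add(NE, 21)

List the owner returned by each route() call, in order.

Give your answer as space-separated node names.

Op 1: add NA@20 -> ring=[20:NA]
Op 2: add NB@75 -> ring=[20:NA,75:NB]
Op 3: route key 3: smallest pos >= 3 is 20 -> NA
Op 4: route key 49: smallest pos >= 49 is 75 -> NB
Op 5: add NC@18 -> ring=[18:NC,20:NA,75:NB]
Op 6: add ND@4 -> ring=[4:ND,18:NC,20:NA,75:NB]
Op 7: add NE@21 -> ring=[4:ND,18:NC,20:NA,21:NE,75:NB]

Answer: NA NB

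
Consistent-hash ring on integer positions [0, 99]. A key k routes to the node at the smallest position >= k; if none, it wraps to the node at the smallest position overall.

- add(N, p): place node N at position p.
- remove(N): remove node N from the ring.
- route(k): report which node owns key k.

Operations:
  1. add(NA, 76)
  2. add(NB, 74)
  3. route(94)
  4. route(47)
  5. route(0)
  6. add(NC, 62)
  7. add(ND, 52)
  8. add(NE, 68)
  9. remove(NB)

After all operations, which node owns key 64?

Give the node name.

Answer: NE

Derivation:
Op 1: add NA@76 -> ring=[76:NA]
Op 2: add NB@74 -> ring=[74:NB,76:NA]
Op 3: route key 94: none >= 94, wrap to smallest pos 74 -> NB
Op 4: route key 47: smallest pos >= 47 is 74 -> NB
Op 5: route key 0: smallest pos >= 0 is 74 -> NB
Op 6: add NC@62 -> ring=[62:NC,74:NB,76:NA]
Op 7: add ND@52 -> ring=[52:ND,62:NC,74:NB,76:NA]
Op 8: add NE@68 -> ring=[52:ND,62:NC,68:NE,74:NB,76:NA]
Op 9: remove NB -> ring=[52:ND,62:NC,68:NE,76:NA]
Final route key 64: smallest pos >= 64 is 68 -> NE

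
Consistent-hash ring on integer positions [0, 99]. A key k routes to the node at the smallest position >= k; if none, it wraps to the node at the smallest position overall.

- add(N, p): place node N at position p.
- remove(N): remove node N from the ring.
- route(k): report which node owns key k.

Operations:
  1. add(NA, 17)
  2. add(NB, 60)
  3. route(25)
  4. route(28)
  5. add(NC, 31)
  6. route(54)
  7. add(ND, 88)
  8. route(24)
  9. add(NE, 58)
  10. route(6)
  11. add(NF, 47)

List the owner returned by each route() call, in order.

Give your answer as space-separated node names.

Answer: NB NB NB NC NA

Derivation:
Op 1: add NA@17 -> ring=[17:NA]
Op 2: add NB@60 -> ring=[17:NA,60:NB]
Op 3: route key 25: smallest pos >= 25 is 60 -> NB
Op 4: route key 28: smallest pos >= 28 is 60 -> NB
Op 5: add NC@31 -> ring=[17:NA,31:NC,60:NB]
Op 6: route key 54: smallest pos >= 54 is 60 -> NB
Op 7: add ND@88 -> ring=[17:NA,31:NC,60:NB,88:ND]
Op 8: route key 24: smallest pos >= 24 is 31 -> NC
Op 9: add NE@58 -> ring=[17:NA,31:NC,58:NE,60:NB,88:ND]
Op 10: route key 6: smallest pos >= 6 is 17 -> NA
Op 11: add NF@47 -> ring=[17:NA,31:NC,47:NF,58:NE,60:NB,88:ND]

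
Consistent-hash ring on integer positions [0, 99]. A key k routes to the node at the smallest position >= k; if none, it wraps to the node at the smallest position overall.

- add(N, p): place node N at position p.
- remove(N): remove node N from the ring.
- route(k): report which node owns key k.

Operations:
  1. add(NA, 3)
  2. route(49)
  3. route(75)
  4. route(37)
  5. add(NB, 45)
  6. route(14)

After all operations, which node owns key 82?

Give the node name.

Answer: NA

Derivation:
Op 1: add NA@3 -> ring=[3:NA]
Op 2: route key 49: none >= 49, wrap to smallest pos 3 -> NA
Op 3: route key 75: none >= 75, wrap to smallest pos 3 -> NA
Op 4: route key 37: none >= 37, wrap to smallest pos 3 -> NA
Op 5: add NB@45 -> ring=[3:NA,45:NB]
Op 6: route key 14: smallest pos >= 14 is 45 -> NB
Final route key 82: none >= 82, wrap to smallest pos 3 -> NA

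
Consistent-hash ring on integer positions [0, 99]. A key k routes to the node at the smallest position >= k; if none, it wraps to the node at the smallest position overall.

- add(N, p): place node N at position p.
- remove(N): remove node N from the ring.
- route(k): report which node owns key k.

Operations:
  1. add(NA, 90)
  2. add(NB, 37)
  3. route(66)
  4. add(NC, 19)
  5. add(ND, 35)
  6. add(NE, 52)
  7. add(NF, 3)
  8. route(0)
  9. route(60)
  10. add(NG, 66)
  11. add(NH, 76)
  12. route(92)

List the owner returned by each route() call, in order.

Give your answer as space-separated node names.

Answer: NA NF NA NF

Derivation:
Op 1: add NA@90 -> ring=[90:NA]
Op 2: add NB@37 -> ring=[37:NB,90:NA]
Op 3: route key 66: smallest pos >= 66 is 90 -> NA
Op 4: add NC@19 -> ring=[19:NC,37:NB,90:NA]
Op 5: add ND@35 -> ring=[19:NC,35:ND,37:NB,90:NA]
Op 6: add NE@52 -> ring=[19:NC,35:ND,37:NB,52:NE,90:NA]
Op 7: add NF@3 -> ring=[3:NF,19:NC,35:ND,37:NB,52:NE,90:NA]
Op 8: route key 0: smallest pos >= 0 is 3 -> NF
Op 9: route key 60: smallest pos >= 60 is 90 -> NA
Op 10: add NG@66 -> ring=[3:NF,19:NC,35:ND,37:NB,52:NE,66:NG,90:NA]
Op 11: add NH@76 -> ring=[3:NF,19:NC,35:ND,37:NB,52:NE,66:NG,76:NH,90:NA]
Op 12: route key 92: none >= 92, wrap to smallest pos 3 -> NF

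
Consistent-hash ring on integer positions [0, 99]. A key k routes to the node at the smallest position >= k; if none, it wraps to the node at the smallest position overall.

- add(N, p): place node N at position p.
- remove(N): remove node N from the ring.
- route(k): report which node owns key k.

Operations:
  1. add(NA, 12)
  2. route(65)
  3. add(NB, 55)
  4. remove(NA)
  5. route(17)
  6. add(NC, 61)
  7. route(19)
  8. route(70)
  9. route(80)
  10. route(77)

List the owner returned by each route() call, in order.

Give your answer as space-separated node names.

Op 1: add NA@12 -> ring=[12:NA]
Op 2: route key 65: none >= 65, wrap to smallest pos 12 -> NA
Op 3: add NB@55 -> ring=[12:NA,55:NB]
Op 4: remove NA -> ring=[55:NB]
Op 5: route key 17: smallest pos >= 17 is 55 -> NB
Op 6: add NC@61 -> ring=[55:NB,61:NC]
Op 7: route key 19: smallest pos >= 19 is 55 -> NB
Op 8: route key 70: none >= 70, wrap to smallest pos 55 -> NB
Op 9: route key 80: none >= 80, wrap to smallest pos 55 -> NB
Op 10: route key 77: none >= 77, wrap to smallest pos 55 -> NB

Answer: NA NB NB NB NB NB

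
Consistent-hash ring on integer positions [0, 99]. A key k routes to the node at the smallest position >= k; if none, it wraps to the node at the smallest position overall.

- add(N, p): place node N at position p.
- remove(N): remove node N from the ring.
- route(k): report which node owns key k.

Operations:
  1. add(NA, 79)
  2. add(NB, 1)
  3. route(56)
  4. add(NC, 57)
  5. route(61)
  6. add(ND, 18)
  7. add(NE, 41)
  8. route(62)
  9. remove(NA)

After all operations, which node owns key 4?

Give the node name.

Answer: ND

Derivation:
Op 1: add NA@79 -> ring=[79:NA]
Op 2: add NB@1 -> ring=[1:NB,79:NA]
Op 3: route key 56: smallest pos >= 56 is 79 -> NA
Op 4: add NC@57 -> ring=[1:NB,57:NC,79:NA]
Op 5: route key 61: smallest pos >= 61 is 79 -> NA
Op 6: add ND@18 -> ring=[1:NB,18:ND,57:NC,79:NA]
Op 7: add NE@41 -> ring=[1:NB,18:ND,41:NE,57:NC,79:NA]
Op 8: route key 62: smallest pos >= 62 is 79 -> NA
Op 9: remove NA -> ring=[1:NB,18:ND,41:NE,57:NC]
Final route key 4: smallest pos >= 4 is 18 -> ND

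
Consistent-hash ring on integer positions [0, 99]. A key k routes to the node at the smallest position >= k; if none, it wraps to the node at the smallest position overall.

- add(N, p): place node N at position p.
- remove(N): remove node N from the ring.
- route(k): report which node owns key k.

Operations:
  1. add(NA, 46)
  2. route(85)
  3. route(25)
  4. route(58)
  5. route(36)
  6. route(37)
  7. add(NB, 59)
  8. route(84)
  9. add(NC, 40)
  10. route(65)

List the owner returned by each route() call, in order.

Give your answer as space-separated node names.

Op 1: add NA@46 -> ring=[46:NA]
Op 2: route key 85: none >= 85, wrap to smallest pos 46 -> NA
Op 3: route key 25: smallest pos >= 25 is 46 -> NA
Op 4: route key 58: none >= 58, wrap to smallest pos 46 -> NA
Op 5: route key 36: smallest pos >= 36 is 46 -> NA
Op 6: route key 37: smallest pos >= 37 is 46 -> NA
Op 7: add NB@59 -> ring=[46:NA,59:NB]
Op 8: route key 84: none >= 84, wrap to smallest pos 46 -> NA
Op 9: add NC@40 -> ring=[40:NC,46:NA,59:NB]
Op 10: route key 65: none >= 65, wrap to smallest pos 40 -> NC

Answer: NA NA NA NA NA NA NC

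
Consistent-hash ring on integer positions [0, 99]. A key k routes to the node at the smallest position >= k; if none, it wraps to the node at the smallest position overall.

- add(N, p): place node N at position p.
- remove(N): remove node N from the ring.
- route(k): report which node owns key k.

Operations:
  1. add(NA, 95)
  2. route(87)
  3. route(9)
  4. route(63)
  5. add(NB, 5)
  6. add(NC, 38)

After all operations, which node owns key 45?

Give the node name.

Answer: NA

Derivation:
Op 1: add NA@95 -> ring=[95:NA]
Op 2: route key 87: smallest pos >= 87 is 95 -> NA
Op 3: route key 9: smallest pos >= 9 is 95 -> NA
Op 4: route key 63: smallest pos >= 63 is 95 -> NA
Op 5: add NB@5 -> ring=[5:NB,95:NA]
Op 6: add NC@38 -> ring=[5:NB,38:NC,95:NA]
Final route key 45: smallest pos >= 45 is 95 -> NA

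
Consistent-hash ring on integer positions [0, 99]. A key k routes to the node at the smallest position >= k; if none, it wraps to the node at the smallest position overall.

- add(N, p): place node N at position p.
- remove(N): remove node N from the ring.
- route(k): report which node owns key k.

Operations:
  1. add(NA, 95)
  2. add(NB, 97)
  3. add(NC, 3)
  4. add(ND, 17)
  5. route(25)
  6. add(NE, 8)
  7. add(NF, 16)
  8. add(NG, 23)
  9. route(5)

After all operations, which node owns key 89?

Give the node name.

Op 1: add NA@95 -> ring=[95:NA]
Op 2: add NB@97 -> ring=[95:NA,97:NB]
Op 3: add NC@3 -> ring=[3:NC,95:NA,97:NB]
Op 4: add ND@17 -> ring=[3:NC,17:ND,95:NA,97:NB]
Op 5: route key 25: smallest pos >= 25 is 95 -> NA
Op 6: add NE@8 -> ring=[3:NC,8:NE,17:ND,95:NA,97:NB]
Op 7: add NF@16 -> ring=[3:NC,8:NE,16:NF,17:ND,95:NA,97:NB]
Op 8: add NG@23 -> ring=[3:NC,8:NE,16:NF,17:ND,23:NG,95:NA,97:NB]
Op 9: route key 5: smallest pos >= 5 is 8 -> NE
Final route key 89: smallest pos >= 89 is 95 -> NA

Answer: NA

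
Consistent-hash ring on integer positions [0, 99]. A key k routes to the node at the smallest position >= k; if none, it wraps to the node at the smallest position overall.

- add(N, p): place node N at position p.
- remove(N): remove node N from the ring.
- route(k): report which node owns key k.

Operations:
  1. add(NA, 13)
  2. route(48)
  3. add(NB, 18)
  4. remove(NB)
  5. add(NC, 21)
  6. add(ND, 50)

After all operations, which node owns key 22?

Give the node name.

Op 1: add NA@13 -> ring=[13:NA]
Op 2: route key 48: none >= 48, wrap to smallest pos 13 -> NA
Op 3: add NB@18 -> ring=[13:NA,18:NB]
Op 4: remove NB -> ring=[13:NA]
Op 5: add NC@21 -> ring=[13:NA,21:NC]
Op 6: add ND@50 -> ring=[13:NA,21:NC,50:ND]
Final route key 22: smallest pos >= 22 is 50 -> ND

Answer: ND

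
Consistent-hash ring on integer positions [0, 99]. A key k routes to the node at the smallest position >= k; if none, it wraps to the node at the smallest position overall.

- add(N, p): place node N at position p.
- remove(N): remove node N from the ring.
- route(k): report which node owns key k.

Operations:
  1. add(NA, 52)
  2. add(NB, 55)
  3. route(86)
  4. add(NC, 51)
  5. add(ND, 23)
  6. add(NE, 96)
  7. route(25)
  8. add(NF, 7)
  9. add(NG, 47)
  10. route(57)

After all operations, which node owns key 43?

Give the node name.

Answer: NG

Derivation:
Op 1: add NA@52 -> ring=[52:NA]
Op 2: add NB@55 -> ring=[52:NA,55:NB]
Op 3: route key 86: none >= 86, wrap to smallest pos 52 -> NA
Op 4: add NC@51 -> ring=[51:NC,52:NA,55:NB]
Op 5: add ND@23 -> ring=[23:ND,51:NC,52:NA,55:NB]
Op 6: add NE@96 -> ring=[23:ND,51:NC,52:NA,55:NB,96:NE]
Op 7: route key 25: smallest pos >= 25 is 51 -> NC
Op 8: add NF@7 -> ring=[7:NF,23:ND,51:NC,52:NA,55:NB,96:NE]
Op 9: add NG@47 -> ring=[7:NF,23:ND,47:NG,51:NC,52:NA,55:NB,96:NE]
Op 10: route key 57: smallest pos >= 57 is 96 -> NE
Final route key 43: smallest pos >= 43 is 47 -> NG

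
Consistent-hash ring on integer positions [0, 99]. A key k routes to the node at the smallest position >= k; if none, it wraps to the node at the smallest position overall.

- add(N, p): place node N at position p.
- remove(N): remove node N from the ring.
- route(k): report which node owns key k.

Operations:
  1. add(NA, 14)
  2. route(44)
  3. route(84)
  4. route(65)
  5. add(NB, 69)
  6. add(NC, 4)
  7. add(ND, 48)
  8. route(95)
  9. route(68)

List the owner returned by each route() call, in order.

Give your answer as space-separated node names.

Op 1: add NA@14 -> ring=[14:NA]
Op 2: route key 44: none >= 44, wrap to smallest pos 14 -> NA
Op 3: route key 84: none >= 84, wrap to smallest pos 14 -> NA
Op 4: route key 65: none >= 65, wrap to smallest pos 14 -> NA
Op 5: add NB@69 -> ring=[14:NA,69:NB]
Op 6: add NC@4 -> ring=[4:NC,14:NA,69:NB]
Op 7: add ND@48 -> ring=[4:NC,14:NA,48:ND,69:NB]
Op 8: route key 95: none >= 95, wrap to smallest pos 4 -> NC
Op 9: route key 68: smallest pos >= 68 is 69 -> NB

Answer: NA NA NA NC NB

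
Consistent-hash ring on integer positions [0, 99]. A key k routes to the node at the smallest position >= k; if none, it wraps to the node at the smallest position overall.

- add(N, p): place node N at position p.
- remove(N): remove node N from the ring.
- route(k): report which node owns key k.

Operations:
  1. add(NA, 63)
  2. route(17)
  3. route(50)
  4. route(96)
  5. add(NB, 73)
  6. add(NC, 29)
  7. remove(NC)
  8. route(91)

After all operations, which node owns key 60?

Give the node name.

Op 1: add NA@63 -> ring=[63:NA]
Op 2: route key 17: smallest pos >= 17 is 63 -> NA
Op 3: route key 50: smallest pos >= 50 is 63 -> NA
Op 4: route key 96: none >= 96, wrap to smallest pos 63 -> NA
Op 5: add NB@73 -> ring=[63:NA,73:NB]
Op 6: add NC@29 -> ring=[29:NC,63:NA,73:NB]
Op 7: remove NC -> ring=[63:NA,73:NB]
Op 8: route key 91: none >= 91, wrap to smallest pos 63 -> NA
Final route key 60: smallest pos >= 60 is 63 -> NA

Answer: NA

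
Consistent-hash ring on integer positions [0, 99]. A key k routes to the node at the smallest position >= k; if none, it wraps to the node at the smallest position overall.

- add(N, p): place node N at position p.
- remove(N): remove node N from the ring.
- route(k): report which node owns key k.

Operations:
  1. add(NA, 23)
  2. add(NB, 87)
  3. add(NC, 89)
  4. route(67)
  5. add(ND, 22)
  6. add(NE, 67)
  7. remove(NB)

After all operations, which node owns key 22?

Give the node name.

Op 1: add NA@23 -> ring=[23:NA]
Op 2: add NB@87 -> ring=[23:NA,87:NB]
Op 3: add NC@89 -> ring=[23:NA,87:NB,89:NC]
Op 4: route key 67: smallest pos >= 67 is 87 -> NB
Op 5: add ND@22 -> ring=[22:ND,23:NA,87:NB,89:NC]
Op 6: add NE@67 -> ring=[22:ND,23:NA,67:NE,87:NB,89:NC]
Op 7: remove NB -> ring=[22:ND,23:NA,67:NE,89:NC]
Final route key 22: smallest pos >= 22 is 22 -> ND

Answer: ND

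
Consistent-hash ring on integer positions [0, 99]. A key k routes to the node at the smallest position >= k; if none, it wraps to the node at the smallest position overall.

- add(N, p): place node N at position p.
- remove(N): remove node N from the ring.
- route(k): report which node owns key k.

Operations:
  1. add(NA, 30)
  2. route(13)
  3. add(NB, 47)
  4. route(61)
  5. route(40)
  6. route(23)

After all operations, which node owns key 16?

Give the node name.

Answer: NA

Derivation:
Op 1: add NA@30 -> ring=[30:NA]
Op 2: route key 13: smallest pos >= 13 is 30 -> NA
Op 3: add NB@47 -> ring=[30:NA,47:NB]
Op 4: route key 61: none >= 61, wrap to smallest pos 30 -> NA
Op 5: route key 40: smallest pos >= 40 is 47 -> NB
Op 6: route key 23: smallest pos >= 23 is 30 -> NA
Final route key 16: smallest pos >= 16 is 30 -> NA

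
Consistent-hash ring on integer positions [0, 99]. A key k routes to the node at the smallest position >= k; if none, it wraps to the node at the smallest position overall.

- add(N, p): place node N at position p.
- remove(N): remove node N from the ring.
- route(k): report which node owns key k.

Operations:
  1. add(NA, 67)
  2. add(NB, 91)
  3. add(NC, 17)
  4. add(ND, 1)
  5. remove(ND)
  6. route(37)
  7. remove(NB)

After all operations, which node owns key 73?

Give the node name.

Answer: NC

Derivation:
Op 1: add NA@67 -> ring=[67:NA]
Op 2: add NB@91 -> ring=[67:NA,91:NB]
Op 3: add NC@17 -> ring=[17:NC,67:NA,91:NB]
Op 4: add ND@1 -> ring=[1:ND,17:NC,67:NA,91:NB]
Op 5: remove ND -> ring=[17:NC,67:NA,91:NB]
Op 6: route key 37: smallest pos >= 37 is 67 -> NA
Op 7: remove NB -> ring=[17:NC,67:NA]
Final route key 73: none >= 73, wrap to smallest pos 17 -> NC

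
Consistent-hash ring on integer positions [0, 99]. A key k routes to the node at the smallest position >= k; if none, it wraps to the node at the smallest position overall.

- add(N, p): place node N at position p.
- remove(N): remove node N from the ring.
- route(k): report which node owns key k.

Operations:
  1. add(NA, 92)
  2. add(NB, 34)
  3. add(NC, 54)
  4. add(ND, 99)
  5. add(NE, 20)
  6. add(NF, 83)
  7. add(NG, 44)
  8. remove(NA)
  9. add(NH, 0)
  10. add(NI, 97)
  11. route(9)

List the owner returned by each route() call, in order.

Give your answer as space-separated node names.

Answer: NE

Derivation:
Op 1: add NA@92 -> ring=[92:NA]
Op 2: add NB@34 -> ring=[34:NB,92:NA]
Op 3: add NC@54 -> ring=[34:NB,54:NC,92:NA]
Op 4: add ND@99 -> ring=[34:NB,54:NC,92:NA,99:ND]
Op 5: add NE@20 -> ring=[20:NE,34:NB,54:NC,92:NA,99:ND]
Op 6: add NF@83 -> ring=[20:NE,34:NB,54:NC,83:NF,92:NA,99:ND]
Op 7: add NG@44 -> ring=[20:NE,34:NB,44:NG,54:NC,83:NF,92:NA,99:ND]
Op 8: remove NA -> ring=[20:NE,34:NB,44:NG,54:NC,83:NF,99:ND]
Op 9: add NH@0 -> ring=[0:NH,20:NE,34:NB,44:NG,54:NC,83:NF,99:ND]
Op 10: add NI@97 -> ring=[0:NH,20:NE,34:NB,44:NG,54:NC,83:NF,97:NI,99:ND]
Op 11: route key 9: smallest pos >= 9 is 20 -> NE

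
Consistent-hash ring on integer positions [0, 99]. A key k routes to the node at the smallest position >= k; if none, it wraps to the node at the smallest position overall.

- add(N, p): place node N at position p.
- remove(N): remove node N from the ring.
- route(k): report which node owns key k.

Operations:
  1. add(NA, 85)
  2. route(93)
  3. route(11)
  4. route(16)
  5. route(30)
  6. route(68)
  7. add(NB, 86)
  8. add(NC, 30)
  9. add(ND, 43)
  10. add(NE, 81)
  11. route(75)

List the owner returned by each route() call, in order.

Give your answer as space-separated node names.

Answer: NA NA NA NA NA NE

Derivation:
Op 1: add NA@85 -> ring=[85:NA]
Op 2: route key 93: none >= 93, wrap to smallest pos 85 -> NA
Op 3: route key 11: smallest pos >= 11 is 85 -> NA
Op 4: route key 16: smallest pos >= 16 is 85 -> NA
Op 5: route key 30: smallest pos >= 30 is 85 -> NA
Op 6: route key 68: smallest pos >= 68 is 85 -> NA
Op 7: add NB@86 -> ring=[85:NA,86:NB]
Op 8: add NC@30 -> ring=[30:NC,85:NA,86:NB]
Op 9: add ND@43 -> ring=[30:NC,43:ND,85:NA,86:NB]
Op 10: add NE@81 -> ring=[30:NC,43:ND,81:NE,85:NA,86:NB]
Op 11: route key 75: smallest pos >= 75 is 81 -> NE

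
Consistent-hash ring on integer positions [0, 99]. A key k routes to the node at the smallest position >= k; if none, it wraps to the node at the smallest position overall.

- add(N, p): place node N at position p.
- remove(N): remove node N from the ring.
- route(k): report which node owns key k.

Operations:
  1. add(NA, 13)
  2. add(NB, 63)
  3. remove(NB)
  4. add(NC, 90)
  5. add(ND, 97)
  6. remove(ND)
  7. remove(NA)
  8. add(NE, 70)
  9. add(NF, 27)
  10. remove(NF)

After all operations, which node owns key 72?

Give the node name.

Op 1: add NA@13 -> ring=[13:NA]
Op 2: add NB@63 -> ring=[13:NA,63:NB]
Op 3: remove NB -> ring=[13:NA]
Op 4: add NC@90 -> ring=[13:NA,90:NC]
Op 5: add ND@97 -> ring=[13:NA,90:NC,97:ND]
Op 6: remove ND -> ring=[13:NA,90:NC]
Op 7: remove NA -> ring=[90:NC]
Op 8: add NE@70 -> ring=[70:NE,90:NC]
Op 9: add NF@27 -> ring=[27:NF,70:NE,90:NC]
Op 10: remove NF -> ring=[70:NE,90:NC]
Final route key 72: smallest pos >= 72 is 90 -> NC

Answer: NC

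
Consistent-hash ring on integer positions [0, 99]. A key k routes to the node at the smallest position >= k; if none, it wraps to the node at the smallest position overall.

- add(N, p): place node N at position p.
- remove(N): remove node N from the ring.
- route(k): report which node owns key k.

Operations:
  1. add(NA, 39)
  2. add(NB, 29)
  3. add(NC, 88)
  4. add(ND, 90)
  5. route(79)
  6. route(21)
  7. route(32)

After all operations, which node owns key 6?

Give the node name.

Op 1: add NA@39 -> ring=[39:NA]
Op 2: add NB@29 -> ring=[29:NB,39:NA]
Op 3: add NC@88 -> ring=[29:NB,39:NA,88:NC]
Op 4: add ND@90 -> ring=[29:NB,39:NA,88:NC,90:ND]
Op 5: route key 79: smallest pos >= 79 is 88 -> NC
Op 6: route key 21: smallest pos >= 21 is 29 -> NB
Op 7: route key 32: smallest pos >= 32 is 39 -> NA
Final route key 6: smallest pos >= 6 is 29 -> NB

Answer: NB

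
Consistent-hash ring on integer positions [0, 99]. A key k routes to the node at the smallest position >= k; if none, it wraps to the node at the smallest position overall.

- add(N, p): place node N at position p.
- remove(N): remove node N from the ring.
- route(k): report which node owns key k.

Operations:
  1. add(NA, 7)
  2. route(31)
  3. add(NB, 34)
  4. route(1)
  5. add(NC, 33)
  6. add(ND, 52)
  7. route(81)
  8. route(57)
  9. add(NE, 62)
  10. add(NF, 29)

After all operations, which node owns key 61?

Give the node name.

Op 1: add NA@7 -> ring=[7:NA]
Op 2: route key 31: none >= 31, wrap to smallest pos 7 -> NA
Op 3: add NB@34 -> ring=[7:NA,34:NB]
Op 4: route key 1: smallest pos >= 1 is 7 -> NA
Op 5: add NC@33 -> ring=[7:NA,33:NC,34:NB]
Op 6: add ND@52 -> ring=[7:NA,33:NC,34:NB,52:ND]
Op 7: route key 81: none >= 81, wrap to smallest pos 7 -> NA
Op 8: route key 57: none >= 57, wrap to smallest pos 7 -> NA
Op 9: add NE@62 -> ring=[7:NA,33:NC,34:NB,52:ND,62:NE]
Op 10: add NF@29 -> ring=[7:NA,29:NF,33:NC,34:NB,52:ND,62:NE]
Final route key 61: smallest pos >= 61 is 62 -> NE

Answer: NE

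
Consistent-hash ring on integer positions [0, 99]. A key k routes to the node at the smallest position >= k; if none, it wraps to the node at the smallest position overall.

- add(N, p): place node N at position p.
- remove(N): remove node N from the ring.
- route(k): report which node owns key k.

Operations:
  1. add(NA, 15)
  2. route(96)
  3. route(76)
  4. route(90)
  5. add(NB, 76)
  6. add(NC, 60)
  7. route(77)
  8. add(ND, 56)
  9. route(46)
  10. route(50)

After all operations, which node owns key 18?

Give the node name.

Op 1: add NA@15 -> ring=[15:NA]
Op 2: route key 96: none >= 96, wrap to smallest pos 15 -> NA
Op 3: route key 76: none >= 76, wrap to smallest pos 15 -> NA
Op 4: route key 90: none >= 90, wrap to smallest pos 15 -> NA
Op 5: add NB@76 -> ring=[15:NA,76:NB]
Op 6: add NC@60 -> ring=[15:NA,60:NC,76:NB]
Op 7: route key 77: none >= 77, wrap to smallest pos 15 -> NA
Op 8: add ND@56 -> ring=[15:NA,56:ND,60:NC,76:NB]
Op 9: route key 46: smallest pos >= 46 is 56 -> ND
Op 10: route key 50: smallest pos >= 50 is 56 -> ND
Final route key 18: smallest pos >= 18 is 56 -> ND

Answer: ND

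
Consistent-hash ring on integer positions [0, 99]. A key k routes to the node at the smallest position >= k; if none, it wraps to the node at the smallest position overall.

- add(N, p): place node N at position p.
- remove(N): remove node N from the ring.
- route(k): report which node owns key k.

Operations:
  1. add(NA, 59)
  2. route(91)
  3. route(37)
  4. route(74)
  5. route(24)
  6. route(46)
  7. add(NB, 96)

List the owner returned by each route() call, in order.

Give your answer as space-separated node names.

Answer: NA NA NA NA NA

Derivation:
Op 1: add NA@59 -> ring=[59:NA]
Op 2: route key 91: none >= 91, wrap to smallest pos 59 -> NA
Op 3: route key 37: smallest pos >= 37 is 59 -> NA
Op 4: route key 74: none >= 74, wrap to smallest pos 59 -> NA
Op 5: route key 24: smallest pos >= 24 is 59 -> NA
Op 6: route key 46: smallest pos >= 46 is 59 -> NA
Op 7: add NB@96 -> ring=[59:NA,96:NB]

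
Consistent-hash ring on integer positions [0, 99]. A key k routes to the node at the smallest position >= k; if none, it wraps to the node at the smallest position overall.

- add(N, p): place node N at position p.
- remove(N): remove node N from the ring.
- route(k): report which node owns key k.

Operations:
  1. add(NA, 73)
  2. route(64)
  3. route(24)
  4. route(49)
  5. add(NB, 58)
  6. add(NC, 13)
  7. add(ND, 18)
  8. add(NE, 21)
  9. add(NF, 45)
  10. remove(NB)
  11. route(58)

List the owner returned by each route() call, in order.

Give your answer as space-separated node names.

Answer: NA NA NA NA

Derivation:
Op 1: add NA@73 -> ring=[73:NA]
Op 2: route key 64: smallest pos >= 64 is 73 -> NA
Op 3: route key 24: smallest pos >= 24 is 73 -> NA
Op 4: route key 49: smallest pos >= 49 is 73 -> NA
Op 5: add NB@58 -> ring=[58:NB,73:NA]
Op 6: add NC@13 -> ring=[13:NC,58:NB,73:NA]
Op 7: add ND@18 -> ring=[13:NC,18:ND,58:NB,73:NA]
Op 8: add NE@21 -> ring=[13:NC,18:ND,21:NE,58:NB,73:NA]
Op 9: add NF@45 -> ring=[13:NC,18:ND,21:NE,45:NF,58:NB,73:NA]
Op 10: remove NB -> ring=[13:NC,18:ND,21:NE,45:NF,73:NA]
Op 11: route key 58: smallest pos >= 58 is 73 -> NA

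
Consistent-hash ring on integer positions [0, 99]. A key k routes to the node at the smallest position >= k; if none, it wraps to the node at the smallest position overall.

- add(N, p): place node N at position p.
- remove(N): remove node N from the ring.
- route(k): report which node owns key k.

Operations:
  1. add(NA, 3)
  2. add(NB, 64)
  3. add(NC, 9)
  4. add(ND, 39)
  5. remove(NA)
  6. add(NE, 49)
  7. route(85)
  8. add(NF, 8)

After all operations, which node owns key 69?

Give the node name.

Answer: NF

Derivation:
Op 1: add NA@3 -> ring=[3:NA]
Op 2: add NB@64 -> ring=[3:NA,64:NB]
Op 3: add NC@9 -> ring=[3:NA,9:NC,64:NB]
Op 4: add ND@39 -> ring=[3:NA,9:NC,39:ND,64:NB]
Op 5: remove NA -> ring=[9:NC,39:ND,64:NB]
Op 6: add NE@49 -> ring=[9:NC,39:ND,49:NE,64:NB]
Op 7: route key 85: none >= 85, wrap to smallest pos 9 -> NC
Op 8: add NF@8 -> ring=[8:NF,9:NC,39:ND,49:NE,64:NB]
Final route key 69: none >= 69, wrap to smallest pos 8 -> NF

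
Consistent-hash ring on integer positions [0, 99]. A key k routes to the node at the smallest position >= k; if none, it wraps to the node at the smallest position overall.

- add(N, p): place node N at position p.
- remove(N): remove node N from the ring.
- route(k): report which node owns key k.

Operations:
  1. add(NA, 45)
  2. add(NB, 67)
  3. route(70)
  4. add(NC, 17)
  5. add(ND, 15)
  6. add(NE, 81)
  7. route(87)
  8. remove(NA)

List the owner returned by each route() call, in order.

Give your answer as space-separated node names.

Op 1: add NA@45 -> ring=[45:NA]
Op 2: add NB@67 -> ring=[45:NA,67:NB]
Op 3: route key 70: none >= 70, wrap to smallest pos 45 -> NA
Op 4: add NC@17 -> ring=[17:NC,45:NA,67:NB]
Op 5: add ND@15 -> ring=[15:ND,17:NC,45:NA,67:NB]
Op 6: add NE@81 -> ring=[15:ND,17:NC,45:NA,67:NB,81:NE]
Op 7: route key 87: none >= 87, wrap to smallest pos 15 -> ND
Op 8: remove NA -> ring=[15:ND,17:NC,67:NB,81:NE]

Answer: NA ND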